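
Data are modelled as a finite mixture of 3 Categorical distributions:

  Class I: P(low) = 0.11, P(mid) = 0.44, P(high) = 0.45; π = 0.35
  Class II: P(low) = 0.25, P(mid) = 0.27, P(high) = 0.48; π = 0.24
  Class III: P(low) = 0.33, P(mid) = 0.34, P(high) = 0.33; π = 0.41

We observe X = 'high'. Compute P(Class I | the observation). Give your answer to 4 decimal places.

By Bayes' theorem, P(k | x) = π_k f_k(x) / Σ_j π_j f_j(x).
Evaluate each component's likelihood at the observed value:
  L_I = P(high | comp) = 0.45
  L_II = P(high | comp) = 0.48
  L_III = P(high | comp) = 0.33
Unnormalised posteriors:
  π_I·L_I = 0.35 × 0.45 = 0.1575
  π_II·L_II = 0.24 × 0.48 = 0.1152
  π_III·L_III = 0.41 × 0.33 = 0.1353
Sum: 0.1575 + 0.1152 + 0.1353 = 0.408
Responsibility of Class I: 0.1575 / 0.408 ≈ 0.3860

0.3860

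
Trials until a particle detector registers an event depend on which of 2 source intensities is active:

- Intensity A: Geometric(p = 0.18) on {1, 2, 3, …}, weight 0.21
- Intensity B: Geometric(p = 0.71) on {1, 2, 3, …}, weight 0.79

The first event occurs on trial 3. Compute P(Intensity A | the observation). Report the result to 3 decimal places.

0.350

Posterior ∝ prior × likelihood, so P(k | x) ∝ π_k f_k(x); normalise over all components.
Geometric probabilities:
  f_A = 0.121032
  f_B = 0.059711
Multiply by the mixture weights:
  π_A·f_A = 0.21 × 0.121032 = 0.0254167
  π_B·f_B = 0.79 × 0.059711 = 0.0471717
Evidence: 0.0254167 + 0.0471717 = 0.0725884
So the posterior for Intensity A is 0.0254167 / 0.0725884 ≈ 0.350.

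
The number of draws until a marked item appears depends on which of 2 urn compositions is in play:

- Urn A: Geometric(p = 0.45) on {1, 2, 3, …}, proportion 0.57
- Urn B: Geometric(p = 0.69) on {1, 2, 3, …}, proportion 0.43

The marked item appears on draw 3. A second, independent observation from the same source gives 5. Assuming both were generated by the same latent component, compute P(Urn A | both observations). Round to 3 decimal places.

0.946

Posterior ∝ prior × likelihood, so P(k | x) ∝ w_k f_k(x); normalise over all components.
Since both observations come from the same component, the likelihood for component k is f_k(x₁)·f_k(x₂).
  L_A = [0.136125] × [0.0411778] = 0.00560533
  L_B = [0.066309] × [0.00637229] = 0.000422541
Unnormalised posteriors:
  w_A·L_A = 0.57 × 0.00560533 = 0.00319504
  w_B·L_B = 0.43 × 0.000422541 = 0.000181692
Normaliser: 0.00319504 + 0.000181692 = 0.00337673
So the posterior for Urn A is 0.00319504 / 0.00337673 ≈ 0.946.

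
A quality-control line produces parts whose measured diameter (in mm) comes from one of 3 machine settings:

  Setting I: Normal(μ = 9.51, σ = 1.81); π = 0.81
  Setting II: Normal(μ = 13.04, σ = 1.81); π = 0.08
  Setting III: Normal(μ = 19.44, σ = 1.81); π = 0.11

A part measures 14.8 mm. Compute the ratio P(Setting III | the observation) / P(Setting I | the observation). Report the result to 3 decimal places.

0.364

Since P(k|x) ∝ P(Z=k) f_k(x), the posterior odds are P(Z=i) f_i(x) / (P(Z=j) f_j(x)).
Component likelihoods at x = 14.8 mm:
  L_I = 0.00307881
  L_II = 0.137378
  L_III = 0.0082452
Posterior odds = (P(Z=III)·L_III) / (P(Z=I)·L_I) = (0.11·0.0082452) / (0.81·0.00307881) = 0.000906972 / 0.00249384 ≈ 0.364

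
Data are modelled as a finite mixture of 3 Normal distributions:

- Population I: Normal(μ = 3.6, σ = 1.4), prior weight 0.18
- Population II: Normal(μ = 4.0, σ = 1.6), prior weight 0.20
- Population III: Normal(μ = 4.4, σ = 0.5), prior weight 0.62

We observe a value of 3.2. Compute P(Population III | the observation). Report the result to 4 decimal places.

0.2295

The responsibility of component k is w_k f_k(x) divided by Σ_j w_j f_j(x).
Evaluate each component's likelihood at the observed value:
  L_I = 0.273562
  L_II = 0.220041
  L_III = 0.0447891
Prior × likelihood for each component:
  w_I·L_I = 0.18 × 0.273562 = 0.0492412
  w_II·L_II = 0.20 × 0.220041 = 0.0440082
  w_III·L_III = 0.62 × 0.0447891 = 0.0277692
Denominator: 0.0492412 + 0.0440082 + 0.0277692 = 0.121019
So the posterior for Population III is 0.0277692 / 0.121019 ≈ 0.2295.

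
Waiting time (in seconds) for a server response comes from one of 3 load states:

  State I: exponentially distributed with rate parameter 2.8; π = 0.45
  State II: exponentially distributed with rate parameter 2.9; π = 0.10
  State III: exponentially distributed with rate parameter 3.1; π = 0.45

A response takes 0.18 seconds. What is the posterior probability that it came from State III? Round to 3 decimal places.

0.461

The responsibility of component k is P(Z=k) f_k(x) divided by Σ_j P(Z=j) f_j(x).
Exponential densities:
  L_I = 2.8·e^(−2.8·0.18) = 2.8·e^(−0.5040) = 1.69151
  L_II = 2.9·e^(−2.9·0.18) = 2.9·e^(−0.5220) = 1.72066
  L_III = 3.1·e^(−3.1·0.18) = 3.1·e^(−0.5580) = 1.77429
Multiply by the mixture weights:
  P(Z=I)·L_I = 0.45 × 1.69151 = 0.761178
  P(Z=II)·L_II = 0.10 × 1.72066 = 0.172066
  P(Z=III)·L_III = 0.45 × 1.77429 = 0.798432
Denominator: 0.761178 + 0.172066 + 0.798432 = 1.73168
Responsibility of State III: 0.798432 / 1.73168 ≈ 0.461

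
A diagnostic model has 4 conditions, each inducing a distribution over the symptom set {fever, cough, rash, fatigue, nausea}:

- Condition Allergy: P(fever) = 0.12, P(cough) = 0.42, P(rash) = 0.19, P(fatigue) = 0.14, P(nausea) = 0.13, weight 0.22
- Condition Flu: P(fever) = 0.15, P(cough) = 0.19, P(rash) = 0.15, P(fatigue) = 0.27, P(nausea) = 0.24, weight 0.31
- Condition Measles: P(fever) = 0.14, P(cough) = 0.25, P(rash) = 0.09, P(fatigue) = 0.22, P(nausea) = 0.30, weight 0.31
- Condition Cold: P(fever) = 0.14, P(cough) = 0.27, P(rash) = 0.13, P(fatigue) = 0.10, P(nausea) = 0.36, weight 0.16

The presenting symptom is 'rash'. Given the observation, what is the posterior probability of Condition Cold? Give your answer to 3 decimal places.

P(component k | x) = w_k·f_k(x) / marginal(x), where marginal(x) = Σ_j w_j·f_j(x).
Component likelihoods at x = 'rash':
  p_Allergy = 0.19
  p_Flu = 0.15
  p_Measles = 0.09
  p_Cold = 0.13
Prior × likelihood for each component:
  w_Allergy·p_Allergy = 0.22 × 0.19 = 0.0418
  w_Flu·p_Flu = 0.31 × 0.15 = 0.0465
  w_Measles·p_Measles = 0.31 × 0.09 = 0.0279
  w_Cold·p_Cold = 0.16 × 0.13 = 0.0208
Sum: 0.0418 + 0.0465 + 0.0279 + 0.0208 = 0.137
So the posterior for Condition Cold is 0.0208 / 0.137 ≈ 0.152.

0.152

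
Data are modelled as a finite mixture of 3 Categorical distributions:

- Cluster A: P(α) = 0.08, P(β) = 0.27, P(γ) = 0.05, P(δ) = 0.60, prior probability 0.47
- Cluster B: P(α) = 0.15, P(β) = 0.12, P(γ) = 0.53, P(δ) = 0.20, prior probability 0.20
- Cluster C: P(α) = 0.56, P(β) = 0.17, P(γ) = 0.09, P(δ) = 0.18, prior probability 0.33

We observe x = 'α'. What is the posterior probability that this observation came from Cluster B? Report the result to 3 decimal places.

0.119

The responsibility of component k is P(Z=k) f_k(x) divided by Σ_j P(Z=j) f_j(x).
Categorical probabilities:
  f_A = P(α | comp) = 0.08
  f_B = P(α | comp) = 0.15
  f_C = P(α | comp) = 0.56
Prior × likelihood for each component:
  P(Z=A)·f_A = 0.47 × 0.08 = 0.0376
  P(Z=B)·f_B = 0.20 × 0.15 = 0.03
  P(Z=C)·f_C = 0.33 × 0.56 = 0.1848
Evidence: 0.0376 + 0.03 + 0.1848 = 0.2524
Responsibility of Cluster B: 0.03 / 0.2524 ≈ 0.119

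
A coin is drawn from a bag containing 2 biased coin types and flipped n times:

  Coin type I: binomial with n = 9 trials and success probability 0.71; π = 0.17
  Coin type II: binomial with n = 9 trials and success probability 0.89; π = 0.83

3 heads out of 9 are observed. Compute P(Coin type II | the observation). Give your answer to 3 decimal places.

0.028

Apply Bayes' rule: the posterior for each component is proportional to its prior times its likelihood at x.
Binomial probabilities:
  f_I = 0.0178831
  f_II = 0.000104907
Prior × likelihood for each component:
  π_I·f_I = 0.17 × 0.0178831 = 0.00304012
  π_II·f_II = 0.83 × 0.000104907 = 8.7073e-05
Marginal: 0.00304012 + 8.7073e-05 = 0.0031272
Responsibility of Coin type II: 8.7073e-05 / 0.0031272 ≈ 0.028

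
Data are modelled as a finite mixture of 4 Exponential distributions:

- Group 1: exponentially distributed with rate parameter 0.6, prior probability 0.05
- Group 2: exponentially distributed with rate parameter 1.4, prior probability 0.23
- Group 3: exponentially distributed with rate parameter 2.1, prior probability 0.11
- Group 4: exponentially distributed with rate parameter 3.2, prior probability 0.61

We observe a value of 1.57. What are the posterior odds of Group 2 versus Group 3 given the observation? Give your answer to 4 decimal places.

The posterior odds equal the prior odds times the likelihood ratio: (w_i/w_j)·(f_i(x)/f_j(x)).
Exponential densities:
  L_1 = 0.6·e^(−0.6·1.57) = 0.6·e^(−0.9420) = 0.233908
  L_2 = 1.4·e^(−1.4·1.57) = 1.4·e^(−2.1980) = 0.155435
  L_3 = 2.1·e^(−2.1·1.57) = 2.1·e^(−3.2970) = 0.0776874
  L_4 = 3.2·e^(−3.2·1.57) = 3.2·e^(−5.0240) = 0.0210501
0.03575 / 0.00854561 ≈ 4.1834

4.1834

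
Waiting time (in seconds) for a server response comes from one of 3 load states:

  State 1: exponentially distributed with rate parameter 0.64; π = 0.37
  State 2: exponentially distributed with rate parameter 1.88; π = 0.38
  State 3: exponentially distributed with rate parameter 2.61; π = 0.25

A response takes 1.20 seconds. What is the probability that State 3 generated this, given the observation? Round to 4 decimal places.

P(component k | x) = π_k·f_k(x) / marginal(x), where marginal(x) = Σ_j π_j·f_j(x).
Exponential densities:
  p_1 = 0.64·e^(−0.64·1.20) = 0.64·e^(−0.7680) = 0.296922
  p_2 = 1.88·e^(−1.88·1.20) = 1.88·e^(−2.2560) = 0.196965
  p_3 = 2.61·e^(−2.61·1.20) = 2.61·e^(−3.1320) = 0.113875
Unnormalised posteriors:
  π_1·p_1 = 0.37 × 0.296922 = 0.109861
  π_2·p_2 = 0.38 × 0.196965 = 0.0748468
  π_3·p_3 = 0.25 × 0.113875 = 0.0284689
Evidence: 0.109861 + 0.0748468 + 0.0284689 = 0.213177
P(State 3 | data) = 0.0284689 / 0.213177 ≈ 0.1335

0.1335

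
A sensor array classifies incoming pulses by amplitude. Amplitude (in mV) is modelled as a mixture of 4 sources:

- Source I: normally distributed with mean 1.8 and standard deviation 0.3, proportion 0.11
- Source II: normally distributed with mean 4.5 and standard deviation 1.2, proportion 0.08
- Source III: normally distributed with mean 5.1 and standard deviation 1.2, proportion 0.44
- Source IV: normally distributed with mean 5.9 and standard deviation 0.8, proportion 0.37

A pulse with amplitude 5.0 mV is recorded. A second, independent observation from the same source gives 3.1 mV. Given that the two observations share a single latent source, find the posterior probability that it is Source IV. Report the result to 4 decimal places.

The responsibility of component k is w_k f_k(x) divided by Σ_j w_j f_j(x).
Since both observations come from the same component, the likelihood for component k is f_k(x₁)·f_k(x₂).
  p_I = [2.61372e-25] × [0.000111236] = 2.9074e-29
  p_II = [0.30481] × [0.168332] = 0.0513094
  p_III = [0.3313] × [0.0828976] = 0.0274639
  p_IV = [0.264846] × [0.00109085] = 0.000288908
Weight by the priors:
  w_I·p_I = 0.11 × 2.9074e-29 = 3.19814e-30
  w_II·p_II = 0.08 × 0.0513094 = 0.00410475
  w_III·p_III = 0.44 × 0.0274639 = 0.0120841
  w_IV·p_IV = 0.37 × 0.000288908 = 0.000106896
Sum: 3.19814e-30 + 0.00410475 + 0.0120841 + 0.000106896 = 0.0162958
Responsibility of Source IV: 0.000106896 / 0.0162958 ≈ 0.0066

0.0066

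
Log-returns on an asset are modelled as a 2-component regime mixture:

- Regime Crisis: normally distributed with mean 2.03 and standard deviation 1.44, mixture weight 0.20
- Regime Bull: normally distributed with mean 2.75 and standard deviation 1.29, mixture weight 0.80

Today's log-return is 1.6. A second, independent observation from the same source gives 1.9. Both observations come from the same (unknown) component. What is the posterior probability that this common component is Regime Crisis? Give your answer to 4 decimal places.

0.2611

By Bayes' theorem, P(k | x) = π_k f_k(x) / Σ_j π_j f_j(x).
Since both observations come from the same component, the likelihood for component k is f_k(x₁)·f_k(x₂).
  L_Crisis = [0.264963] × [0.275917] = 0.0731076
  L_Bull = [0.207849] × [0.24891] = 0.0517357
Weight by the priors:
  π_Crisis·L_Crisis = 0.20 × 0.0731076 = 0.0146215
  π_Bull·L_Bull = 0.80 × 0.0517357 = 0.0413885
Evidence: 0.0146215 + 0.0413885 = 0.0560101
P(Regime Crisis | x) ≈ 0.2611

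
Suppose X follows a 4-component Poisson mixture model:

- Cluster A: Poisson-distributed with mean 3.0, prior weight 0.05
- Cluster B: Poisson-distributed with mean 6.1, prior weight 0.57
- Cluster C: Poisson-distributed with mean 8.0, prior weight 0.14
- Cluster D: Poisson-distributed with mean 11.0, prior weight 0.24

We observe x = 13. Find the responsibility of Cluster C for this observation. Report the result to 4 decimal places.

P(component k | x) = P(Z=k)·f_k(x) / marginal(x), where marginal(x) = Σ_j P(Z=j)·f_j(x).
Component likelihoods at x = 13:
  p_A = 1.27471e-05
  p_B = 0.00583192
  p_C = 0.0296165
  p_D = 0.0925945
Prior × likelihood for each component:
  P(Z=A)·p_A = 0.05 × 1.27471e-05 = 6.37357e-07
  P(Z=B)·p_B = 0.57 × 0.00583192 = 0.00332419
  P(Z=C)·p_C = 0.14 × 0.0296165 = 0.00414631
  P(Z=D)·p_D = 0.24 × 0.0925945 = 0.0222227
Denominator: 6.37357e-07 + 0.00332419 + 0.00414631 + 0.0222227 = 0.0296938
P(Cluster C | the observation) = 0.00414631 / 0.0296938 ≈ 0.1396

0.1396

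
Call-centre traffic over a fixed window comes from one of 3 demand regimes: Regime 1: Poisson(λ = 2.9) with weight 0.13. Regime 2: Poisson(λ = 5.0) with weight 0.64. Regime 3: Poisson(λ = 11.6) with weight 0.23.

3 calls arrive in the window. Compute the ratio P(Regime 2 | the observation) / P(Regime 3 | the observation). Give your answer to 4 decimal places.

Posterior odds = (π_i f_i(x)) / (π_j f_j(x)); the normalising sum cancels.
Poisson probabilities:
  f_1 = e^(−2.9)·2.9^3/3! = 0.22366
  f_2 = e^(−5.0)·5.0^3/3! = 0.140374
  f_3 = e^(−11.6)·11.6^3/3! = 0.00238455
Odds = (0.64/0.23) × (0.140374/0.00238455) = 2.78261 × 58.868 ≈ 163.8067

163.8067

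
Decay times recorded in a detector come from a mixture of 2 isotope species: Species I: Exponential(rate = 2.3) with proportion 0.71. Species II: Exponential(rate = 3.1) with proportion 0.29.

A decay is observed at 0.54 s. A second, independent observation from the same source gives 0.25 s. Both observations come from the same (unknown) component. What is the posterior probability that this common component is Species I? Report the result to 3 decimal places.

0.717

By Bayes' theorem, P(k | x) = w_k f_k(x) / Σ_j w_j f_j(x).
Since both observations come from the same component, the likelihood for component k is f_k(x₁)·f_k(x₂).
  L_I = [0.664254] × [1.29422] = 0.859691
  L_II = [0.581236] × [1.42818] = 0.830111
Multiply by the mixture weights:
  w_I·L_I = 0.71 × 0.859691 = 0.610381
  w_II·L_II = 0.29 × 0.830111 = 0.240732
Evidence: 0.610381 + 0.240732 = 0.851113
P(Species I | data) ≈ 0.717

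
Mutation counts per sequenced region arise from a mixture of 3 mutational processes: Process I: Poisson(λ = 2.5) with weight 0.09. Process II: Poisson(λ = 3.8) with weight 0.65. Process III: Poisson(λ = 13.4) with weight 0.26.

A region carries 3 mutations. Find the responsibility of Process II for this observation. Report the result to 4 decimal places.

By Bayes' theorem, P(k | x) = w_k f_k(x) / Σ_j w_j f_j(x).
Poisson probabilities:
  p_I = e^(−2.5)·2.5^3/3! = 0.213763
  p_II = e^(−3.8)·3.8^3/3! = 0.204588
  p_III = e^(−13.4)·13.4^3/3! = 0.000607599
Multiply by the mixture weights:
  w_I·p_I = 0.09 × 0.213763 = 0.0192387
  w_II·p_II = 0.65 × 0.204588 = 0.132982
  w_III·p_III = 0.26 × 0.000607599 = 0.000157976
Normaliser: 0.0192387 + 0.132982 + 0.000157976 = 0.152379
P(Process II | 3 mutations) ≈ 0.8727

0.8727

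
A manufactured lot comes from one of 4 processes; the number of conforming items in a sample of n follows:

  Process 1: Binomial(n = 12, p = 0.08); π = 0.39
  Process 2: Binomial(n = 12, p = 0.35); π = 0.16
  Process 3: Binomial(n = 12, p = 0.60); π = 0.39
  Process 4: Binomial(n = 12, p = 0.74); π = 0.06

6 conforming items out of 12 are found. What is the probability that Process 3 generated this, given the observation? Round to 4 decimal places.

0.7467

Apply Bayes' rule: the posterior for each component is proportional to its prior times its likelihood at x.
Component likelihoods at x = 6 conforming items out of 12:
  p_1 = C(12,6)·0.08^6·0.92^6 = 924·2.62144e-07·0.606355 = 0.000146872
  p_2 = C(12,6)·0.35^6·0.65^6 = 924·0.00183827·0.0754189 = 0.128103
  p_3 = C(12,6)·0.60^6·0.40^6 = 924·0.046656·0.004096 = 0.176579
  p_4 = C(12,6)·0.74^6·0.26^6 = 924·0.164206·0.000308916 = 0.0468708
Unnormalised posteriors:
  P(Z=1)·p_1 = 0.39 × 0.000146872 = 5.72801e-05
  P(Z=2)·p_2 = 0.16 × 0.128103 = 0.0204965
  P(Z=3)·p_3 = 0.39 × 0.176579 = 0.0688659
  P(Z=4)·p_4 = 0.06 × 0.0468708 = 0.00281225
Denominator: 5.72801e-05 + 0.0204965 + 0.0688659 + 0.00281225 = 0.0922319
So the posterior for Process 3 is 0.0688659 / 0.0922319 ≈ 0.7467.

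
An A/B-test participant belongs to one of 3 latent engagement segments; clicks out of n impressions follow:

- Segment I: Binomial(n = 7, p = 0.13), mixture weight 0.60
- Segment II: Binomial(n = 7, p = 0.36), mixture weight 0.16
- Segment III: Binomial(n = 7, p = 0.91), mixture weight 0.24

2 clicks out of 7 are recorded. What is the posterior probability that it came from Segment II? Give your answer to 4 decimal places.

By Bayes' theorem, P(k | x) = w_k f_k(x) / Σ_j w_j f_j(x).
Binomial probabilities:
  L_I = 0.17689
  L_II = 0.29223
  L_III = 0.000102687
Unnormalised posteriors:
  w_I·L_I = 0.60 × 0.17689 = 0.106134
  w_II·L_II = 0.16 × 0.29223 = 0.0467567
  w_III·L_III = 0.24 × 0.000102687 = 2.46448e-05
Sum: 0.106134 + 0.0467567 + 2.46448e-05 = 0.152915
P(Segment II | the observation) ≈ 0.3058

0.3058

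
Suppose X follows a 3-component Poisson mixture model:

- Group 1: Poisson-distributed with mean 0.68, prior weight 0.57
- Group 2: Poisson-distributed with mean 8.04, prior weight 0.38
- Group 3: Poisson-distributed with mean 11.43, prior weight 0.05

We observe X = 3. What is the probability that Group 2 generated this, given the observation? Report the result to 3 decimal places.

0.410

Posterior ∝ prior × likelihood, so P(k | x) ∝ P(Z=k) f_k(x); normalise over all components.
Poisson probabilities:
  L_1 = 0.0265494
  L_2 = 0.0279183
  L_3 = 0.00270397
Prior × likelihood for each component:
  P(Z=1)·L_1 = 0.57 × 0.0265494 = 0.0151332
  P(Z=2)·L_2 = 0.38 × 0.0279183 = 0.010609
  P(Z=3)·L_3 = 0.05 × 0.00270397 = 0.000135198
Sum: 0.0151332 + 0.010609 + 0.000135198 = 0.0258773
P(Group 2 | data) ≈ 0.410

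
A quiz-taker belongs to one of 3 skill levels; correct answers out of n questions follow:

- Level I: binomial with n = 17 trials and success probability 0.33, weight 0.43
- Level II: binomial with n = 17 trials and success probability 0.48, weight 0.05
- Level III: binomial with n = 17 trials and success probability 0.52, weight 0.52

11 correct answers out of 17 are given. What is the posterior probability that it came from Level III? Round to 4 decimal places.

The responsibility of component k is P(Z=k) f_k(x) divided by Σ_j P(Z=j) f_j(x).
Evaluate each component's likelihood at the observed value:
  p_I = C(17,11)·0.33^11·0.67^6 = 12376·5.05421e-06·0.0904584 = 0.00565825
  p_II = C(17,11)·0.48^11·0.52^6 = 12376·0.00031164·0.0197706 = 0.0762525
  p_III = C(17,11)·0.52^11·0.48^6 = 12376·0.000751687·0.0122306 = 0.11378
Multiply by the mixture weights:
  P(Z=I)·p_I = 0.43 × 0.00565825 = 0.00243305
  P(Z=II)·p_II = 0.05 × 0.0762525 = 0.00381262
  P(Z=III)·p_III = 0.52 × 0.11378 = 0.0591654
Denominator: 0.00243305 + 0.00381262 + 0.0591654 = 0.0654111
So the posterior for Level III is 0.0591654 / 0.0654111 ≈ 0.9045.

0.9045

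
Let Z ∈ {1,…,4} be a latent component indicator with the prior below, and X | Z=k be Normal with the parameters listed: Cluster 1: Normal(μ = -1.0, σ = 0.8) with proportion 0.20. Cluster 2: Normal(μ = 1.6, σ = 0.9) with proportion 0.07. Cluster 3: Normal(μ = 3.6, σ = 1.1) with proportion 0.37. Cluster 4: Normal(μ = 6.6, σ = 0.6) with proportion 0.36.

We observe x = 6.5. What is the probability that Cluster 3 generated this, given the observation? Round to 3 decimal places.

0.017

Apply Bayes' rule: the posterior for each component is proportional to its prior times its likelihood at x.
Evaluate each component's likelihood at the observed value:
  p_1 = (1/(0.8·√(2π)))·exp(−(6.5−-1.0)²/(2·0.8²)) = 0.498678·exp(-43.94531) = 4.09839e-20
  p_2 = (1/(0.9·√(2π)))·exp(−(6.5−1.6)²/(2·0.9²)) = 0.443269·exp(-14.82099) = 1.62179e-07
  p_3 = (1/(1.1·√(2π)))·exp(−(6.5−3.6)²/(2·1.1²)) = 0.362675·exp(-3.47521) = 0.0112268
  p_4 = (1/(0.6·√(2π)))·exp(−(6.5−6.6)²/(2·0.6²)) = 0.664904·exp(-0.01389) = 0.655733
Prior × likelihood for each component:
  P(Z=1)·p_1 = 0.20 × 4.09839e-20 = 8.19678e-21
  P(Z=2)·p_2 = 0.07 × 1.62179e-07 = 1.13525e-08
  P(Z=3)·p_3 = 0.37 × 0.0112268 = 0.0041539
  P(Z=4)·p_4 = 0.36 × 0.655733 = 0.236064
Sum: 8.19678e-21 + 1.13525e-08 + 0.0041539 + 0.236064 = 0.240218
P(Cluster 3 | data) = 0.0041539 / 0.240218 ≈ 0.017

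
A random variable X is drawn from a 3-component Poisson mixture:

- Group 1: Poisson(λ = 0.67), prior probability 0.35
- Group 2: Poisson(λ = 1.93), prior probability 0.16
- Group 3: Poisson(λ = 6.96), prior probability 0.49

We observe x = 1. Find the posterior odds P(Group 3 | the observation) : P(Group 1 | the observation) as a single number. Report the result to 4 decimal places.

Only the two components matter; the odds are (P(Z=i) f_i(x)) / (P(Z=j) f_j(x)).
Component likelihoods at x = 1:
  f_1 = 0.342845
  f_2 = 0.280136
  f_3 = 0.00660571
0.0032368 / 0.119996 ≈ 0.0270

0.0270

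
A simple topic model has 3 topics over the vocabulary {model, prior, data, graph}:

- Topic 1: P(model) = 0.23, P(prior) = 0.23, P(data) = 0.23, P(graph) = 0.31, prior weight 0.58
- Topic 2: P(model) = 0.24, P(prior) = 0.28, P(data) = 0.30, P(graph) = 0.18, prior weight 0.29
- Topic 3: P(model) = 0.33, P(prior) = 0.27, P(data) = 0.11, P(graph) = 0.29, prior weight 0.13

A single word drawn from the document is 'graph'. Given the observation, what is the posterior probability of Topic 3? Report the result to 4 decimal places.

0.1398

Apply Bayes' rule: the posterior for each component is proportional to its prior times its likelihood at x.
Categorical probabilities:
  p_1 = 0.31
  p_2 = 0.18
  p_3 = 0.29
Weight by the priors:
  π_1·p_1 = 0.58 × 0.31 = 0.1798
  π_2·p_2 = 0.29 × 0.18 = 0.0522
  π_3·p_3 = 0.13 × 0.29 = 0.0377
Denominator: 0.1798 + 0.0522 + 0.0377 = 0.2697
P(Topic 3 | the observation) ≈ 0.1398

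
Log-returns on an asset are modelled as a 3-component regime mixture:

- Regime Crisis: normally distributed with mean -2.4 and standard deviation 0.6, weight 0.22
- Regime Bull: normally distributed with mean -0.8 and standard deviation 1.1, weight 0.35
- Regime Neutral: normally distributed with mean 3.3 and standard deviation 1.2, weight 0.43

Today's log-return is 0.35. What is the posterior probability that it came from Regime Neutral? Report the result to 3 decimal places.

The responsibility of component k is π_k f_k(x) divided by Σ_j π_j f_j(x).
Normal densities:
  f_Crisis = 1.82456e-05
  f_Bull = 0.209981
  f_Neutral = 0.0161965
Multiply by the mixture weights:
  π_Crisis·f_Crisis = 0.22 × 1.82456e-05 = 4.01404e-06
  π_Bull·f_Bull = 0.35 × 0.209981 = 0.0734935
  π_Neutral·f_Neutral = 0.43 × 0.0161965 = 0.00696449
Normaliser: 4.01404e-06 + 0.0734935 + 0.00696449 = 0.080462
Responsibility of Regime Neutral: 0.00696449 / 0.080462 ≈ 0.087

0.087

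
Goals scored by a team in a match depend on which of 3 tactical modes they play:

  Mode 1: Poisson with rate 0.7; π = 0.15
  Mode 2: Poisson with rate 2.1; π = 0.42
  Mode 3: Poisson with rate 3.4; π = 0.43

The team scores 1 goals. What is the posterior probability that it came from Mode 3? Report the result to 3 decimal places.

Posterior ∝ prior × likelihood, so P(k | x) ∝ π_k f_k(x); normalise over all components.
Poisson probabilities:
  f_1 = 0.34761
  f_2 = 0.257158
  f_3 = 0.113469
Unnormalised posteriors:
  π_1·f_1 = 0.15 × 0.34761 = 0.0521415
  π_2·f_2 = 0.42 × 0.257158 = 0.108007
  π_3·f_3 = 0.43 × 0.113469 = 0.0487917
Evidence: 0.0521415 + 0.108007 + 0.0487917 = 0.20894
P(Mode 3 | the observation) = 0.0487917 / 0.20894 ≈ 0.234

0.234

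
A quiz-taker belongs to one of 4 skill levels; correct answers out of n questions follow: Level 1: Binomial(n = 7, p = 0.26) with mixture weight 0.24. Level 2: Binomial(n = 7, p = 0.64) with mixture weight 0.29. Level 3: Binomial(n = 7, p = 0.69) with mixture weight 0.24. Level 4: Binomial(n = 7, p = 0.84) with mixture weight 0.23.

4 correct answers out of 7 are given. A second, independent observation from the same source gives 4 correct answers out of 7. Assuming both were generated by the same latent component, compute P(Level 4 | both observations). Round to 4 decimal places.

0.0314

The responsibility of component k is π_k f_k(x) divided by Σ_j π_j f_j(x).
Since both observations come from the same component, the likelihood for component k is f_k(x₁)·f_k(x₂).
  L_1 = [C(7,4)·0.26^4·0.74^3 = 35·0.00456976·0.405224 = 0.0648122] × [0.0648122] = 0.00420062
  L_2 = [C(7,4)·0.64^4·0.36^3 = 35·0.167772·0.046656 = 0.273965] × [0.273965] = 0.0750569
  L_3 = [C(7,4)·0.69^4·0.31^3 = 35·0.226671·0.029791 = 0.236347] × [0.236347] = 0.0558597
  L_4 = [C(7,4)·0.84^4·0.16^3 = 35·0.497871·0.004096 = 0.0713748] × [0.0713748] = 0.00509437
Weight by the priors:
  π_1·L_1 = 0.24 × 0.00420062 = 0.00100815
  π_2·L_2 = 0.29 × 0.0750569 = 0.0217665
  π_3·L_3 = 0.24 × 0.0558597 = 0.0134063
  π_4·L_4 = 0.23 × 0.00509437 = 0.0011717
Denominator: 0.00100815 + 0.0217665 + 0.0134063 + 0.0011717 = 0.0373527
P(Level 4 | x₁, x₂) = 0.0011717 / 0.0373527 ≈ 0.0314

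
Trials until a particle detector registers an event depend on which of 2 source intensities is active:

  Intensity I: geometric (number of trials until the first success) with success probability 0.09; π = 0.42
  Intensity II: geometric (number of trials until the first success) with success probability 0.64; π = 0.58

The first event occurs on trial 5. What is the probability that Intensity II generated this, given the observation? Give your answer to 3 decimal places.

0.194

P(component k | x) = π_k·f_k(x) / marginal(x), where marginal(x) = Σ_j π_j·f_j(x).
Component likelihoods at x = 5:
  L_I = 0.09·(1−0.09)^4 = 0.09·0.68575 = 0.0617175
  L_II = 0.64·(1−0.64)^4 = 0.64·0.0167962 = 0.0107495
Unnormalised posteriors:
  π_I·L_I = 0.42 × 0.0617175 = 0.0259213
  π_II·L_II = 0.58 × 0.0107495 = 0.00623473
Normaliser: 0.0259213 + 0.00623473 = 0.0321561
P(Intensity II | 5) = 0.00623473 / 0.0321561 ≈ 0.194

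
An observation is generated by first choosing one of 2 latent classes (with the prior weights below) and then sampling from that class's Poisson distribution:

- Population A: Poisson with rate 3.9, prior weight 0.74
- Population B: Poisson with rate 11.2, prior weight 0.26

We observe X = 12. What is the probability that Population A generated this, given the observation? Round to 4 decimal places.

P(component k | x) = π_k·f_k(x) / marginal(x), where marginal(x) = Σ_j π_j·f_j(x).
Evaluate each component's likelihood at the observed value:
  f_A = e^(−3.9)·3.9^12/12! = 0.000523227
  f_B = e^(−11.2)·11.2^12/12! = 0.11122
Prior × likelihood for each component:
  π_A·f_A = 0.74 × 0.000523227 = 0.000387188
  π_B·f_B = 0.26 × 0.11122 = 0.0289171
Normaliser: 0.000387188 + 0.0289171 = 0.0293043
So the posterior for Population A is 0.000387188 / 0.0293043 ≈ 0.0132.

0.0132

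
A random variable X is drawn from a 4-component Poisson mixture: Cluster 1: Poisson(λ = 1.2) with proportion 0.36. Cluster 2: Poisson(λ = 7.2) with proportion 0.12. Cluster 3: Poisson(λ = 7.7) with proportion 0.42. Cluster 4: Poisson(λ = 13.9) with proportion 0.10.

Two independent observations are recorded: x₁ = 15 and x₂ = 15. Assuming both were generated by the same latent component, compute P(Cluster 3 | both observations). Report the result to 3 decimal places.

The responsibility of component k is w_k f_k(x) divided by Σ_j w_j f_j(x).
Since both observations come from the same component, the likelihood for component k is f_k(x₁)·f_k(x₂).
  p_1 = [3.54867e-12] × [3.54867e-12] = 1.25931e-23
  p_2 = [0.00413588] × [0.00413588] = 1.71055e-05
  p_3 = [0.00686742] × [0.00686742] = 4.71615e-05
  p_4 = [0.0981814] × [0.0981814] = 0.00963958
Prior × likelihood for each component:
  w_1·p_1 = 0.36 × 1.25931e-23 = 4.5335e-24
  w_2·p_2 = 0.12 × 1.71055e-05 = 2.05266e-06
  w_3·p_3 = 0.42 × 4.71615e-05 = 1.98078e-05
  w_4·p_4 = 0.10 × 0.00963958 = 0.000963958
Sum: 4.5335e-24 + 2.05266e-06 + 1.98078e-05 + 0.000963958 = 0.000985819
P(Cluster 3 | x₁,x₂) = 1.98078e-05 / 0.000985819 ≈ 0.020

0.020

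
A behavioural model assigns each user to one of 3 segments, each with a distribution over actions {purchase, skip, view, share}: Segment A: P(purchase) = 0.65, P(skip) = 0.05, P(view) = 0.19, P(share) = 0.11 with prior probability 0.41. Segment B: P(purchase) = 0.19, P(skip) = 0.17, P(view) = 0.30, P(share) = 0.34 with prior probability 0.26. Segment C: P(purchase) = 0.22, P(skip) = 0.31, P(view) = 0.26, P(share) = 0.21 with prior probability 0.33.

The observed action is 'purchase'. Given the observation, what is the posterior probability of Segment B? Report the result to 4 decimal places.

P(component k | x) = P(Z=k)·f_k(x) / marginal(x), where marginal(x) = Σ_j P(Z=j)·f_j(x).
Evaluate each component's likelihood at the observed value:
  p_A = 0.65
  p_B = 0.19
  p_C = 0.22
Prior × likelihood for each component:
  P(Z=A)·p_A = 0.41 × 0.65 = 0.2665
  P(Z=B)·p_B = 0.26 × 0.19 = 0.0494
  P(Z=C)·p_C = 0.33 × 0.22 = 0.0726
Evidence: 0.2665 + 0.0494 + 0.0726 = 0.3885
P(Segment B | 'purchase') = 0.0494 / 0.3885 ≈ 0.1272

0.1272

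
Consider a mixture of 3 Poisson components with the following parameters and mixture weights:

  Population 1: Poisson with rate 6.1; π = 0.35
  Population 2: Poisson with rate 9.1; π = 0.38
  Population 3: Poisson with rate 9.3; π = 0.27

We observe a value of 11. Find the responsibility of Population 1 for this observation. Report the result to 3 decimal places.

Apply Bayes' rule: the posterior for each component is proportional to its prior times its likelihood at x.
Component likelihoods at x = 11:
  p_1 = e^(−6.1)·6.1^11/11! = 0.0244498
  p_2 = e^(−9.1)·9.1^11/11! = 0.0991334
  p_3 = e^(−9.3)·9.3^11/11! = 0.10309
Weight by the priors:
  P(Z=1)·p_1 = 0.35 × 0.0244498 = 0.00855745
  P(Z=2)·p_2 = 0.38 × 0.0991334 = 0.0376707
  P(Z=3)·p_3 = 0.27 × 0.10309 = 0.0278344
Normaliser: 0.00855745 + 0.0376707 + 0.0278344 = 0.0740625
Responsibility of Population 1: 0.00855745 / 0.0740625 ≈ 0.116

0.116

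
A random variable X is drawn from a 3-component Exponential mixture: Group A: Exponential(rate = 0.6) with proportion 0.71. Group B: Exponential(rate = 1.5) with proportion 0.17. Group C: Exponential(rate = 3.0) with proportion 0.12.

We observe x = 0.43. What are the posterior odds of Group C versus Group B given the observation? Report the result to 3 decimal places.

Since P(k|x) ∝ w_k f_k(x), the posterior odds are w_i f_i(x) / (w_j f_j(x)).
Evaluate each component's likelihood at the observed value:
  L_A = 0.6·e^(−0.6·0.43) = 0.6·e^(−0.2580) = 0.463557
  L_B = 1.5·e^(−1.5·0.43) = 1.5·e^(−0.6450) = 0.786994
  L_C = 3.0·e^(−3.0·0.43) = 3.0·e^(−1.2900) = 0.825812
Posterior odds = (w_C·L_C) / (w_B·L_B) = (0.12·0.825812) / (0.17·0.786994) = 0.0990975 / 0.133789 ≈ 0.741

0.741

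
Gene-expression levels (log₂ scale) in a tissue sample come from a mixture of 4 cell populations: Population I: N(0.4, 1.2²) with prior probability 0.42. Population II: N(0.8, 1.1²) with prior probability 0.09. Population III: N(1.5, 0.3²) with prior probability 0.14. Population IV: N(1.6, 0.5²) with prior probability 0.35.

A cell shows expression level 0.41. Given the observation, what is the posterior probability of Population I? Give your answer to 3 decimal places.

The responsibility of component k is P(Z=k) f_k(x) divided by Σ_j P(Z=j) f_j(x).
Component likelihoods at x = 0.41:
  p_I = (1/(1.2·√(2π)))·exp(−(0.41−0.4)²/(2·1.2²)) = 0.332452·exp(-0.00003) = 0.33244
  p_II = (1/(1.1·√(2π)))·exp(−(0.41−0.8)²/(2·1.1²)) = 0.362675·exp(-0.06285) = 0.340582
  p_III = (1/(0.3·√(2π)))·exp(−(0.41−1.5)²/(2·0.3²)) = 1.329808·exp(-6.60056) = 0.00180802
  p_IV = (1/(0.5·√(2π)))·exp(−(0.41−1.6)²/(2·0.5²)) = 0.797885·exp(-2.83220) = 0.046982
Prior × likelihood for each component:
  P(Z=I)·p_I = 0.42 × 0.33244 = 0.139625
  P(Z=II)·p_II = 0.09 × 0.340582 = 0.0306524
  P(Z=III)·p_III = 0.14 × 0.00180802 = 0.000253123
  P(Z=IV)·p_IV = 0.35 × 0.046982 = 0.0164437
Evidence: 0.139625 + 0.0306524 + 0.000253123 + 0.0164437 = 0.186974
So the posterior for Population I is 0.139625 / 0.186974 ≈ 0.747.

0.747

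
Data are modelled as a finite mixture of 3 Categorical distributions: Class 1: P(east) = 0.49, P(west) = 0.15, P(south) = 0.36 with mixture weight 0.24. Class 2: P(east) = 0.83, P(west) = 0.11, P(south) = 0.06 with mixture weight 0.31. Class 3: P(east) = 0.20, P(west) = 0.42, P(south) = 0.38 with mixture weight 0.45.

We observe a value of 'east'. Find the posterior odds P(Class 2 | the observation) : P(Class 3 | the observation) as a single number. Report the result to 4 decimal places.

Only the two components matter; the odds are (π_i f_i(x)) / (π_j f_j(x)).
Component likelihoods at x = 'east':
  L_1 = P(east | comp) = 0.49
  L_2 = P(east | comp) = 0.83
  L_3 = P(east | comp) = 0.20
Odds = (0.31/0.45) × (0.83/0.2) = 0.688889 × 4.15 ≈ 2.8589

2.8589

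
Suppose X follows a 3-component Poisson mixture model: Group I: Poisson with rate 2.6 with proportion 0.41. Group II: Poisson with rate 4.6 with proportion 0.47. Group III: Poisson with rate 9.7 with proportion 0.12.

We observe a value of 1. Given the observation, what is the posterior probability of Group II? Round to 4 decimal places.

0.2152

The responsibility of component k is π_k f_k(x) divided by Σ_j π_j f_j(x).
Evaluate each component's likelihood at the observed value:
  p_I = e^(−2.6)·2.6^1/1! = 0.193111
  p_II = e^(−4.6)·4.6^1/1! = 0.0462384
  p_III = e^(−9.7)·9.7^1/1! = 0.00059445
Weight by the priors:
  π_I·p_I = 0.41 × 0.193111 = 0.0791756
  π_II·p_II = 0.47 × 0.0462384 = 0.0217321
  π_III·p_III = 0.12 × 0.00059445 = 7.1334e-05
Evidence: 0.0791756 + 0.0217321 + 7.1334e-05 = 0.100979
P(Group II | 1) ≈ 0.2152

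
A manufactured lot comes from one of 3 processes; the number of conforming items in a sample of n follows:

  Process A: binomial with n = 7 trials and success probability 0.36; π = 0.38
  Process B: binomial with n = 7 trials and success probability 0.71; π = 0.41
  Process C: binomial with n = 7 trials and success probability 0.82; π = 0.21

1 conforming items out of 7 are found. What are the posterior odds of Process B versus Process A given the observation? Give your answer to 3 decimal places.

Only the two components matter; the odds are (P(Z=i) f_i(x)) / (P(Z=j) f_j(x)).
Evaluate each component's likelihood at the observed value:
  p_A = 0.173173
  p_B = 0.00295627
  p_C = 0.00019523
Odds = (0.41/0.38) × (0.00295627/0.173173) = 1.07895 × 0.0170712 ≈ 0.018

0.018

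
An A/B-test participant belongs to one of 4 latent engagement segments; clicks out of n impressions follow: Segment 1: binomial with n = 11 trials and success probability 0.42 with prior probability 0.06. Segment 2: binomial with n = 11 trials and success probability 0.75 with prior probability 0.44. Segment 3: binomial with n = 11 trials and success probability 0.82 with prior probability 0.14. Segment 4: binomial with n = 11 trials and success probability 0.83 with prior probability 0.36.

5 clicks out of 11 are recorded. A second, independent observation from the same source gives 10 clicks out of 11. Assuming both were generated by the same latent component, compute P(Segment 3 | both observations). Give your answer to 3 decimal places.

0.088

Apply Bayes' rule: the posterior for each component is proportional to its prior times its likelihood at x.
Since both observations come from the same component, the likelihood for component k is f_k(x₁)·f_k(x₂).
  f_1 = [C(11,5)·0.42^5·0.58^6 = 462·0.0130691·0.0380687 = 0.229856] × [0.00108972] = 0.000250478
  f_2 = [C(11,5)·0.75^5·0.25^6 = 462·0.237305·0.000244141 = 0.0267663] × [0.154862] = 0.00414509
  f_3 = [C(11,5)·0.82^5·0.18^6 = 462·0.37074·3.40122e-05 = 0.00582568] × [0.272147] = 0.00158544
  f_4 = [C(11,5)·0.83^5·0.17^6 = 462·0.393904·2.41376e-05 = 0.00439264] × [0.29015] = 0.00127453
Weight by the priors:
  w_1·f_1 = 0.06 × 0.000250478 = 1.50287e-05
  w_2·f_2 = 0.44 × 0.00414509 = 0.00182384
  w_3·f_3 = 0.14 × 0.00158544 = 0.000221962
  w_4·f_4 = 0.36 × 0.00127453 = 0.000458829
Evidence: 1.50287e-05 + 0.00182384 + 0.000221962 + 0.000458829 = 0.00251966
Responsibility of Segment 3: 0.000221962 / 0.00251966 ≈ 0.088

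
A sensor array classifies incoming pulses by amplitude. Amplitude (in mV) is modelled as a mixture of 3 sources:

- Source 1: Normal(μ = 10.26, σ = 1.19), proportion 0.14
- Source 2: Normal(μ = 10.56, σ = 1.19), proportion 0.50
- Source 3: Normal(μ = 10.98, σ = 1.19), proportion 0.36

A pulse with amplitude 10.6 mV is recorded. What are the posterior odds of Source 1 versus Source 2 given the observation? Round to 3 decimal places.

Only the two components matter; the odds are (π_i f_i(x)) / (π_j f_j(x)).
Component likelihoods at x = 10.6 mV:
  L_1 = 0.321838
  L_2 = 0.335056
  L_3 = 0.318582
0.0450573 / 0.167528 ≈ 0.269

0.269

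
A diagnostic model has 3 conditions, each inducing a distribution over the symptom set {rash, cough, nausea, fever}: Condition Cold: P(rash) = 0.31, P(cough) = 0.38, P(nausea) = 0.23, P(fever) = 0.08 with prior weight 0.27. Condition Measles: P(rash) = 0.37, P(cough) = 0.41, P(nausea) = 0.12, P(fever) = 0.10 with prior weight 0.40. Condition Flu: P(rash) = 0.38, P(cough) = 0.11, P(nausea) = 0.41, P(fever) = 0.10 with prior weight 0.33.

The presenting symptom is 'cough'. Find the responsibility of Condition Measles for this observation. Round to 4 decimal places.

0.5414

Apply Bayes' rule: the posterior for each component is proportional to its prior times its likelihood at x.
Evaluate each component's likelihood at the observed value:
  L_Cold = 0.38
  L_Measles = 0.41
  L_Flu = 0.11
Multiply by the mixture weights:
  P(Z=Cold)·L_Cold = 0.27 × 0.38 = 0.1026
  P(Z=Measles)·L_Measles = 0.40 × 0.41 = 0.164
  P(Z=Flu)·L_Flu = 0.33 × 0.11 = 0.0363
Evidence: 0.1026 + 0.164 + 0.0363 = 0.3029
P(Condition Measles | the observation) = 0.164 / 0.3029 ≈ 0.5414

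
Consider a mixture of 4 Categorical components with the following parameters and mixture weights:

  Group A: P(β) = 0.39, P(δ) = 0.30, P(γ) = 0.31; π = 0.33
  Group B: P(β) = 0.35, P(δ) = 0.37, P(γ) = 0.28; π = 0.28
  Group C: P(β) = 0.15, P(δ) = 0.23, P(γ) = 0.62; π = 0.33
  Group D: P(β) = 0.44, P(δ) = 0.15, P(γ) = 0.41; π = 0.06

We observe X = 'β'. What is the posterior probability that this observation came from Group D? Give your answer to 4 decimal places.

P(component k | x) = π_k·f_k(x) / marginal(x), where marginal(x) = Σ_j π_j·f_j(x).
Evaluate each component's likelihood at the observed value:
  p_A = P(β | comp) = 0.39
  p_B = P(β | comp) = 0.35
  p_C = P(β | comp) = 0.15
  p_D = P(β | comp) = 0.44
Unnormalised posteriors:
  π_A·p_A = 0.33 × 0.39 = 0.1287
  π_B·p_B = 0.28 × 0.35 = 0.098
  π_C·p_C = 0.33 × 0.15 = 0.0495
  π_D·p_D = 0.06 × 0.44 = 0.0264
Sum: 0.1287 + 0.098 + 0.0495 + 0.0264 = 0.3026
P(Group D | data) ≈ 0.0872

0.0872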